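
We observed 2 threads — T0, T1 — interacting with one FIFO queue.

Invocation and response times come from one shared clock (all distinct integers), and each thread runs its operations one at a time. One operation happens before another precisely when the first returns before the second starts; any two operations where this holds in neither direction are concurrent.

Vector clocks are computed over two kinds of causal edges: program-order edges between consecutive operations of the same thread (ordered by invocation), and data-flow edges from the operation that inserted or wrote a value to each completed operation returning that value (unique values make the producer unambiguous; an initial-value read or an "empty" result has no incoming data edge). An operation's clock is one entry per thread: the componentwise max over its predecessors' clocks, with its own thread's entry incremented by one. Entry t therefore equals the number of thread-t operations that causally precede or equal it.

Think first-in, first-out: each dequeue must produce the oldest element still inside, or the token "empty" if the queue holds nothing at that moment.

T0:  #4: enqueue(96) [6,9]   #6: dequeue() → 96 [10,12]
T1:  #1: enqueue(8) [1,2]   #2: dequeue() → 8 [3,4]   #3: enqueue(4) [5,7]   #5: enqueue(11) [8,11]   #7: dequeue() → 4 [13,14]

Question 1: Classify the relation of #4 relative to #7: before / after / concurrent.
Answer: before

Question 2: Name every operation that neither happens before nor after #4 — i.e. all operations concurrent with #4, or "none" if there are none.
Answer: #3, #5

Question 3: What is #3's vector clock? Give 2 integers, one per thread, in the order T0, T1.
Answer: (0, 3)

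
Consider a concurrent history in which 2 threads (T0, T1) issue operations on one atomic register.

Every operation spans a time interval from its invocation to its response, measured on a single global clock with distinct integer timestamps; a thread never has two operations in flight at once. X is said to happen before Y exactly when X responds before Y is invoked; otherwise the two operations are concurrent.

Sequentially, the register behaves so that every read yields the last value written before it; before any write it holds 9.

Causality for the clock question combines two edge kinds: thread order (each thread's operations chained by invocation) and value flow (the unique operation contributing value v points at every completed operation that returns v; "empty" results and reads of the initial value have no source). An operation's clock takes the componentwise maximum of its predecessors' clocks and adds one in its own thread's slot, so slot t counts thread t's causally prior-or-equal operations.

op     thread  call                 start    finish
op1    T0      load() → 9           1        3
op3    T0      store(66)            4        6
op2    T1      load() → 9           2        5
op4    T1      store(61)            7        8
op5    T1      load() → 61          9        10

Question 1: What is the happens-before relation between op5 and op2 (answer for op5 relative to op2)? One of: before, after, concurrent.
after

op5 spans [9,10], op2 spans [2,5]
resp(op2)=5 < inv(op5)=9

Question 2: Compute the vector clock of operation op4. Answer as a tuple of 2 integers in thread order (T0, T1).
(0, 2)

root op op2, invoked 2: fresh clock plus T1's own tick → (0, 1)
root op op1, invoked 1: fresh clock plus T0's own tick → (1, 0)
VC(op4, invoked at 7): max of VC(op2)=(0, 1), then +1 on thread T1 → (0, 2)
VC(op3, invoked at 4): max of VC(op1)=(1, 0), then +1 on thread T0 → (2, 0)
VC(op5, invoked at 9): max of VC(op4)=(0, 2), then +1 on thread T1 → (0, 3)
target: VC(op4) = (0, 2)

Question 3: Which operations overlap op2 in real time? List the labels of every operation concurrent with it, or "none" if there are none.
op1, op3

op2 runs from 2 to 5; window-overlapping ops are concurrent
op1 [1,3]: concurrent
op3 [4,6]: concurrent
op4 [7,8]: after
op5 [9,10]: after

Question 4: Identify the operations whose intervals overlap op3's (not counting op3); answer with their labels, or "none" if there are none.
op2

concurrent with op3 ([4,6]): every op whose interval crosses 4..6
op1 [1,3]: before
op2 [2,5]: concurrent
op4 [7,8]: after
op5 [9,10]: after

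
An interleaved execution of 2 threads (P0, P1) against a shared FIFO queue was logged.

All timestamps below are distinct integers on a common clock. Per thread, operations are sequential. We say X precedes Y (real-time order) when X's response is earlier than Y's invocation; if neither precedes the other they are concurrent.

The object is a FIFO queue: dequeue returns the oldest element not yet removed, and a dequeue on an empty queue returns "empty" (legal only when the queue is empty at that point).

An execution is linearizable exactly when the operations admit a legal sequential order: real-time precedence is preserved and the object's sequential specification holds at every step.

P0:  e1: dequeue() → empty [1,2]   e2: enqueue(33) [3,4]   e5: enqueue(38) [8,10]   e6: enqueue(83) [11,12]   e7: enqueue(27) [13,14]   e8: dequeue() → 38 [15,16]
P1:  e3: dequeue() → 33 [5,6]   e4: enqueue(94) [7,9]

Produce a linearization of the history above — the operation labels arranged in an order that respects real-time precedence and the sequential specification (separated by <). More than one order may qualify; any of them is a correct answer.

e1 < e2 < e3 < e5 < e4 < e6 < e7 < e8

1. e1 dequeue() → empty, leaving queue <>
2. e2 enqueue(33), leaving queue <33>
3. e3 dequeue() → 33, leaving queue <>
4. e5 enqueue(38), leaving queue <38>
5. e4 enqueue(94), leaving queue <38,94>
6. e6 enqueue(83), leaving queue <38,94,83>
7. e7 enqueue(27), leaving queue <38,94,83,27>
8. e8 dequeue() → 38, leaving queue <94,83,27>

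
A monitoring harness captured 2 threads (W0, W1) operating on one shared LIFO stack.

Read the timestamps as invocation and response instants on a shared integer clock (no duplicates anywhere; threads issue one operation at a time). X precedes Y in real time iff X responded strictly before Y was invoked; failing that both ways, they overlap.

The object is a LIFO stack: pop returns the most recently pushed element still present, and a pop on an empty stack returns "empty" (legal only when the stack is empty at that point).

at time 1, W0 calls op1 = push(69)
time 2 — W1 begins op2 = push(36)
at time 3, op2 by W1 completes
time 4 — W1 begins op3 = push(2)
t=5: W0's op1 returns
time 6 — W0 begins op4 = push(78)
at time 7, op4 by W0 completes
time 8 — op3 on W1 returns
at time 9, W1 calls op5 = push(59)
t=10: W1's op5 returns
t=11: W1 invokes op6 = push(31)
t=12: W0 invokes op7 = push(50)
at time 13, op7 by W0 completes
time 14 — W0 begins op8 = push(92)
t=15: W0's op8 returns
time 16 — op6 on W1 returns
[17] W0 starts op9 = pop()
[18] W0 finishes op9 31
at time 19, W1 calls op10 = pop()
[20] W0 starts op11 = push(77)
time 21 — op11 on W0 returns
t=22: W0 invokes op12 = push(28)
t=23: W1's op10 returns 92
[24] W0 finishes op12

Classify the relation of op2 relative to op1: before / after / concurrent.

concurrent

op2 spans [2,3], op1 spans [1,5]
the intervals overlap in both directions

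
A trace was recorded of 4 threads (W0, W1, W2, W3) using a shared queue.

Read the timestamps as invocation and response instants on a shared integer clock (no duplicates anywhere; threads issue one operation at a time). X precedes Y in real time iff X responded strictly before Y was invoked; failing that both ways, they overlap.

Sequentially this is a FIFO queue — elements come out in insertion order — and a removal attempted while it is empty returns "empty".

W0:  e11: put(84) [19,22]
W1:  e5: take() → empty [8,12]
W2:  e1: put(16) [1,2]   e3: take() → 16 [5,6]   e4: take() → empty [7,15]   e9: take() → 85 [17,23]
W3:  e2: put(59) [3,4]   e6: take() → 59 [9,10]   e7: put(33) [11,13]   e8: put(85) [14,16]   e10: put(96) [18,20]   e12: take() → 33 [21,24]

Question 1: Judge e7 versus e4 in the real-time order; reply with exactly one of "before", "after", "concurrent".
concurrent

e7 spans [11,13], e4 spans [7,15]
the intervals overlap in both directions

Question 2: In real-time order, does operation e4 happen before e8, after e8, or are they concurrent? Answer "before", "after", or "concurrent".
concurrent

e4 spans [7,15], e8 spans [14,16]
the intervals overlap in both directions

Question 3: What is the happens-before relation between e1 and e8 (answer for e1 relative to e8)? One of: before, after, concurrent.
before

e1 spans [1,2], e8 spans [14,16]
resp(e1)=2 < inv(e8)=14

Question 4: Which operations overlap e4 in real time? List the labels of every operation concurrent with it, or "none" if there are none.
e5, e6, e7, e8

e4 spans [7,15]: anything still running between times 7 and 15 counts as concurrent
e1 [1,2]: before
e2 [3,4]: before
e3 [5,6]: before
e5 [8,12]: concurrent
e6 [9,10]: concurrent
e7 [11,13]: concurrent
e8 [14,16]: concurrent
e9 [17,23]: after
e10 [18,20]: after
e11 [19,22]: after
e12 [21,24]: after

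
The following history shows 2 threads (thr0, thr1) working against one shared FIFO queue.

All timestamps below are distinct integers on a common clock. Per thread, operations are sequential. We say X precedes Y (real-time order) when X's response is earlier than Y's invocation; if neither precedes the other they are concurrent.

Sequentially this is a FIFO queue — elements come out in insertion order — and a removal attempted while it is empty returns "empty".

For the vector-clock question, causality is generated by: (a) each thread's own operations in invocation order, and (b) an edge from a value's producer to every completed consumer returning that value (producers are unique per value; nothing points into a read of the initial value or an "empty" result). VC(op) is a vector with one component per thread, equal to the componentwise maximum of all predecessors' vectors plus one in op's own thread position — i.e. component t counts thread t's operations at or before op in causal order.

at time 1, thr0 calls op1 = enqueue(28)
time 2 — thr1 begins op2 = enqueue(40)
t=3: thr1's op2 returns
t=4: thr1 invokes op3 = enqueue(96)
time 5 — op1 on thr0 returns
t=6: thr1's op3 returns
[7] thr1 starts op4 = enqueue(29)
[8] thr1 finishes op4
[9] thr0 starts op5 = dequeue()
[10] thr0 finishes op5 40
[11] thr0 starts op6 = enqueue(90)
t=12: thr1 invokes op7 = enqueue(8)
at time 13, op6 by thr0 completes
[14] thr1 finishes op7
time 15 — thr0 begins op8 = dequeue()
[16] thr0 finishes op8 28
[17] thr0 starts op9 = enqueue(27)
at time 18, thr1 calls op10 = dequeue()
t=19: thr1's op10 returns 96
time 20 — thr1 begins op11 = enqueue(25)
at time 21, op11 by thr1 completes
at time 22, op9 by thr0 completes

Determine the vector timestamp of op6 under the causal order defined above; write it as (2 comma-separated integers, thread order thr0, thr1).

invoked at 2, op2 has no predecessors; its own thr1 bump gives (0, 1)
invoked at 1, op1 has no predecessors; its own thr0 bump gives (1, 0)
op3 (invocation 4): componentwise max over VC(op2)=(0, 1), +1 at thr1, giving (0, 2)
op4 (invocation 7): componentwise max over VC(op3)=(0, 2), +1 at thr1, giving (0, 3)
op5 (invocation 9): componentwise max over VC(op1)=(1, 0), VC(op2)=(0, 1), +1 at thr0, giving (2, 1)
op7 (invocation 12): componentwise max over VC(op4)=(0, 3), +1 at thr1, giving (0, 4)
op6 (invocation 11): componentwise max over VC(op5)=(2, 1), +1 at thr0, giving (3, 1)
op10 (invocation 18): componentwise max over VC(op3)=(0, 2), VC(op7)=(0, 4), +1 at thr1, giving (0, 5)
op8 (invocation 15): componentwise max over VC(op1)=(1, 0), VC(op6)=(3, 1), +1 at thr0, giving (4, 1)
op11 (invocation 20): componentwise max over VC(op10)=(0, 5), +1 at thr1, giving (0, 6)
op9 (invocation 17): componentwise max over VC(op8)=(4, 1), +1 at thr0, giving (5, 1)
target: VC(op6) = (3, 1)

(3, 1)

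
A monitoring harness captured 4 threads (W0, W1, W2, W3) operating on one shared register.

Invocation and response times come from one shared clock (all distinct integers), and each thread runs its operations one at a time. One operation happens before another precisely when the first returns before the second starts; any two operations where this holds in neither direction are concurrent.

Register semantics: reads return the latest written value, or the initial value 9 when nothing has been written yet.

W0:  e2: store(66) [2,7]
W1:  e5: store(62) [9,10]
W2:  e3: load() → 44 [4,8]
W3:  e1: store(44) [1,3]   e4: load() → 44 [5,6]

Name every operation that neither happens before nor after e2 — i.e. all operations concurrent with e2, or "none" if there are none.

e1, e3, e4

e2 runs from 2 to 7; window-overlapping ops are concurrent
e1 [1,3]: concurrent
e3 [4,8]: concurrent
e4 [5,6]: concurrent
e5 [9,10]: after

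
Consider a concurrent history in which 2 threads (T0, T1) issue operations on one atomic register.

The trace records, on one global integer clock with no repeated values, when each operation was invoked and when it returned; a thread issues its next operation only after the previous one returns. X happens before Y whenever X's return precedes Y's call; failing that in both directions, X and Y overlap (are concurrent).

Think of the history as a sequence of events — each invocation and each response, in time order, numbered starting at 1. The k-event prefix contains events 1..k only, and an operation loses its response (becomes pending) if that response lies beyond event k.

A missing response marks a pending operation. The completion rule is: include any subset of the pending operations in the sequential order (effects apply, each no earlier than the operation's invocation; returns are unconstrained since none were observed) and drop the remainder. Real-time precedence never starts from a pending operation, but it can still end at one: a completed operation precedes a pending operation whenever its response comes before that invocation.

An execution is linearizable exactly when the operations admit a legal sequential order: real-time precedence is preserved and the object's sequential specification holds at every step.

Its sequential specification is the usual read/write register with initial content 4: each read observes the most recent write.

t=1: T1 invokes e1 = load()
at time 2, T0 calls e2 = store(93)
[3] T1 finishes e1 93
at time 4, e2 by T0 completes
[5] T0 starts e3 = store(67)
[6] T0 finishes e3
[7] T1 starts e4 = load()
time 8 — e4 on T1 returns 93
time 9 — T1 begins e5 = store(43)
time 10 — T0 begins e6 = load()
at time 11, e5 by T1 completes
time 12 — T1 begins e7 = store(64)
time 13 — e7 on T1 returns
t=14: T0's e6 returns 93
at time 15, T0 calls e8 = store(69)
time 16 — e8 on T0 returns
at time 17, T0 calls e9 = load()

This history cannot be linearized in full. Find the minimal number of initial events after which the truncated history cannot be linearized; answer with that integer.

one valid order for events 1..7 is e2, e1, e3:
1. e2 store(93), leaving value 93
2. e1 load() → 93, leaving value 93
3. e3 store(67), leaving value 67
once event 8 joins (e4's response, time 8), exhaustive search finds no witness
one such order, e1, e2, e3, e4, breaks at step 1 where e1 load() → 93 is illegal
one such order, e2, e1, e3, e4, breaks at step 4 where e4 load() → 93 is illegal

8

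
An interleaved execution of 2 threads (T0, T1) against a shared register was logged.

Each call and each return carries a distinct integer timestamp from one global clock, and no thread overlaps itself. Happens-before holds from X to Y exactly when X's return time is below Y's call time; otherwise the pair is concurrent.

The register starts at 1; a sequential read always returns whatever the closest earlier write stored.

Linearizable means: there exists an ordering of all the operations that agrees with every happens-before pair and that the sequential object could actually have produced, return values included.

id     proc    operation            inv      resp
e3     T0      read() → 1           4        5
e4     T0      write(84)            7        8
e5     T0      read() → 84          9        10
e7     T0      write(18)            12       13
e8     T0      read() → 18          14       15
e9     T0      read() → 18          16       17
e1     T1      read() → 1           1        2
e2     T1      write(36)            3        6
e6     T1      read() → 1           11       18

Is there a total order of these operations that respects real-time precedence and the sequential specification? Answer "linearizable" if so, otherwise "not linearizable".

not linearizable

already the first 18 events (up to e6's response at time 18) admit no linearization; the first 17 still do
the 9 completed operations admit 8 real-time orders; each fails the register replay
one such order, e1, e2, e3, e4, e5, e6, e7, e8, e9, breaks at step 3 where e3 read() → 1 is illegal
one such order, e1, e2, e3, e4, e5, e7, e6, e8, e9, breaks at step 3 where e3 read() → 1 is illegal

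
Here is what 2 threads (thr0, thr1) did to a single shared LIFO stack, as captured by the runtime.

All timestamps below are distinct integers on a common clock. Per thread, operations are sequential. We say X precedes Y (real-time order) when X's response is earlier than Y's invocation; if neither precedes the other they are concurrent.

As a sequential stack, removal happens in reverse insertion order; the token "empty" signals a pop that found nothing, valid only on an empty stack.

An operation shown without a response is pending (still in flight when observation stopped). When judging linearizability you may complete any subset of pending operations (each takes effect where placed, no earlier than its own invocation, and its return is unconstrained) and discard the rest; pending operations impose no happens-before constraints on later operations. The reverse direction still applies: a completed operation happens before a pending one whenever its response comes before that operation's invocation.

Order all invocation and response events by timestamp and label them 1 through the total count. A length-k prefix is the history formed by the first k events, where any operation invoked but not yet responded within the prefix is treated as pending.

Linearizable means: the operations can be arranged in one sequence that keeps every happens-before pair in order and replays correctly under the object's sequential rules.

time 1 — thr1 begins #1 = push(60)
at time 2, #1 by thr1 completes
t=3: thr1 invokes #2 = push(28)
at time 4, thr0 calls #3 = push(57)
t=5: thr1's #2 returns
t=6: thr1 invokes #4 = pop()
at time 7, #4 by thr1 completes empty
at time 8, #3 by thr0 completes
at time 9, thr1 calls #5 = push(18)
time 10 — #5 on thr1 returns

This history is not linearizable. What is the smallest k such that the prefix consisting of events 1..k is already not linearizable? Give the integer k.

events 1..6 are still linearizable — one witness is #1, #2:
after step 1 (#1 push(60)): stack <60>
after step 2 (#2 push(28)): stack <60,28>
once event 7 joins (#4's response, time 7), exhaustive search finds no witness
no escape via the 1 pending operation (#3): every completion choice fails
one such order, #1, #2, #4 (pending dropped), breaks at step 3 where #4 pop() → empty is illegal

7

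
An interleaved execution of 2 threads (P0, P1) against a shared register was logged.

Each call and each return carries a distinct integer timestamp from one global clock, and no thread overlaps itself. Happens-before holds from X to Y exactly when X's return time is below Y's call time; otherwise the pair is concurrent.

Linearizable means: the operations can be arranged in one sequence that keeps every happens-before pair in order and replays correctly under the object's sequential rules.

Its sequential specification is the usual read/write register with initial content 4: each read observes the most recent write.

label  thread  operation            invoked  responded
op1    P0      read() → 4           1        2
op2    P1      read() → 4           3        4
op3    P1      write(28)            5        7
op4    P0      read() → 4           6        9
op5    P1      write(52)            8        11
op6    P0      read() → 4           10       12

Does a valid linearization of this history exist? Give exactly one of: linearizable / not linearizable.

cut after 11 events: linearizable; cut after 12 events (op6 responds, time 12): not linearizable
all 5 real-time-respecting orders fail — 6 completed register operations, no legal replay
one such order, op1, op2, op3, op4, op5, op6, breaks at step 4 where op4 read() → 4 is illegal
one such order, op1, op2, op3, op4, op6, op5, breaks at step 4 where op4 read() → 4 is illegal

not linearizable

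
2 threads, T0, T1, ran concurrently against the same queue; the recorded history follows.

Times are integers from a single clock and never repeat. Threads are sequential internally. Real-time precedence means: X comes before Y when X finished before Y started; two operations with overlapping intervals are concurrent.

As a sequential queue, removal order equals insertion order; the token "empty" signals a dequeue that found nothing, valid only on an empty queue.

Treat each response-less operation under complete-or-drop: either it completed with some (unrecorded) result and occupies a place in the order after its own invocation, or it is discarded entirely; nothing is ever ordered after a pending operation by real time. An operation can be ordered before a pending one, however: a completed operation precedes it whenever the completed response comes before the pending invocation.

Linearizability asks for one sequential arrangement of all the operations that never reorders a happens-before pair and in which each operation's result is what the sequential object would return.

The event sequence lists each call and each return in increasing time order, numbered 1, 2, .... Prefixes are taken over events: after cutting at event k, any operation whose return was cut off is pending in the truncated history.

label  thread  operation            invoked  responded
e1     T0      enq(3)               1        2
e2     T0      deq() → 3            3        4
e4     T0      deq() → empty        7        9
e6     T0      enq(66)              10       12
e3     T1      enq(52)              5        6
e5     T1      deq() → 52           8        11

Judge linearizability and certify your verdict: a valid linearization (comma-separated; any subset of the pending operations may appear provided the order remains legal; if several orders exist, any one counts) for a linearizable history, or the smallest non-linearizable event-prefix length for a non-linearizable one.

after step 1 (e1 enq(3)): queue <3>
after step 2 (e2 deq() → 3): queue <>
after step 3 (e3 enq(52)): queue <52>
after step 4 (e5 deq() → 52): queue <>
after step 5 (e4 deq() → empty): queue <>
after step 6 (e6 enq(66)): queue <66>

linearizable — witness: e1, e2, e3, e5, e4, e6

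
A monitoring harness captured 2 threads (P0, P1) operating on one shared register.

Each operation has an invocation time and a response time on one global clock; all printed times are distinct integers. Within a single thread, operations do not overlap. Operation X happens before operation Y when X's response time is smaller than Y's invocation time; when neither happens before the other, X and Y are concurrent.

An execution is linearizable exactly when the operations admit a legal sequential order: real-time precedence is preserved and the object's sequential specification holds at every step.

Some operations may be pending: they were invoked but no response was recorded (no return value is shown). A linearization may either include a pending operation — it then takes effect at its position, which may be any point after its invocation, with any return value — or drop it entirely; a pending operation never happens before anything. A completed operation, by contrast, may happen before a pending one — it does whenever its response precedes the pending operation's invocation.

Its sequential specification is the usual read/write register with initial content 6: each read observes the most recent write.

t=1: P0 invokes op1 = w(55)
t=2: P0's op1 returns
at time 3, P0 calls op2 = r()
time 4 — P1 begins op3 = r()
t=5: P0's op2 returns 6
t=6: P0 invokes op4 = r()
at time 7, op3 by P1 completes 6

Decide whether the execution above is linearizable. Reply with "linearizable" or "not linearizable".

cut after 4 events: linearizable; cut after 5 events (op2 responds, time 5): not linearizable
exactly one order of the 2 completed ops respects real time; the register replay fails
include/drop combinations of the 1 pending operation (op3) were all tried; none helps
take op1, op2 (pending dropped): step 2 already fails, because op2 r() → 6 cannot occur there

not linearizable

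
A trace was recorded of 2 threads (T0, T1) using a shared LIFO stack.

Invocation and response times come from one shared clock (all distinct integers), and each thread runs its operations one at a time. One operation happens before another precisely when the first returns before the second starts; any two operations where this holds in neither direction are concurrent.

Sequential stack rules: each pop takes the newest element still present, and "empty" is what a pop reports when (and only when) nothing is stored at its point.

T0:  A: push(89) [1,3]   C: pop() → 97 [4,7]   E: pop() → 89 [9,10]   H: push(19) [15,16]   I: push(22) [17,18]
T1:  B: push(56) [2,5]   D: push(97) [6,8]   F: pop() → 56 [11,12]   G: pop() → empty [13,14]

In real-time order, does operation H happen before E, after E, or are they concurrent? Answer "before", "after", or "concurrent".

after

H spans [15,16], E spans [9,10]
resp(E)=10 < inv(H)=15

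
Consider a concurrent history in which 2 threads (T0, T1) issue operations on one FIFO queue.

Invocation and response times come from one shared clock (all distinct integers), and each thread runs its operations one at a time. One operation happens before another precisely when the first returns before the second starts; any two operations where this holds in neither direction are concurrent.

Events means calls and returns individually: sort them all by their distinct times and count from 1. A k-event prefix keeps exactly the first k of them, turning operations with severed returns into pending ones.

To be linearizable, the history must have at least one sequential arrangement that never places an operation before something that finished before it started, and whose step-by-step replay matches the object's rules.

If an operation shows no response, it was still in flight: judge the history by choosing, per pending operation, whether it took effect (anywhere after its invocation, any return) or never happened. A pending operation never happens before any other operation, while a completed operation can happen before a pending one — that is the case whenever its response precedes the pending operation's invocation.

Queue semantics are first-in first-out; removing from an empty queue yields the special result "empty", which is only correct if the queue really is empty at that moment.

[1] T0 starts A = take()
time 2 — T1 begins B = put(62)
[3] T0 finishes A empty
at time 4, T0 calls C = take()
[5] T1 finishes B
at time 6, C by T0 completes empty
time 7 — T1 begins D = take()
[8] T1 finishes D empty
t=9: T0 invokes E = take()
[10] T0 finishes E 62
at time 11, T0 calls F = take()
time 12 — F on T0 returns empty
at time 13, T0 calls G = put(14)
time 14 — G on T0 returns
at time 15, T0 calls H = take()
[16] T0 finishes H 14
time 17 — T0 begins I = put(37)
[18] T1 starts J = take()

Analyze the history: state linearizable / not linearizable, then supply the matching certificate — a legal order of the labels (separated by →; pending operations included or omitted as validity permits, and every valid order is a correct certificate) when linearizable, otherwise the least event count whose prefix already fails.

through event 7 a valid linearization exists; event 8 (D responding at time 8) ends that
the 4 completed operations admit 3 real-time orders; each fails the FIFO queue replay
one such order, A, B, C, D, breaks at step 3 where C take() → empty is illegal
one such order, A, C, B, D, breaks at step 4 where D take() → empty is illegal

not linearizable — minimal violating prefix: 8 events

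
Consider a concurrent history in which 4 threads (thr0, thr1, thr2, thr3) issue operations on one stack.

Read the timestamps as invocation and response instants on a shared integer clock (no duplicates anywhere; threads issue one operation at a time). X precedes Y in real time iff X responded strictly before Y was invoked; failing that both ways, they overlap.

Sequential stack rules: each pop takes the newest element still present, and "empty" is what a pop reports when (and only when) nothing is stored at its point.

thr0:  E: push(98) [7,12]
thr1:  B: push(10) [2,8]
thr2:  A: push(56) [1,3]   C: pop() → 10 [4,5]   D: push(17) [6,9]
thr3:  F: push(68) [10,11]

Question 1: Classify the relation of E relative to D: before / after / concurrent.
Answer: concurrent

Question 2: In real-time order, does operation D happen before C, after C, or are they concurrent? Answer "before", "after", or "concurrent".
Answer: after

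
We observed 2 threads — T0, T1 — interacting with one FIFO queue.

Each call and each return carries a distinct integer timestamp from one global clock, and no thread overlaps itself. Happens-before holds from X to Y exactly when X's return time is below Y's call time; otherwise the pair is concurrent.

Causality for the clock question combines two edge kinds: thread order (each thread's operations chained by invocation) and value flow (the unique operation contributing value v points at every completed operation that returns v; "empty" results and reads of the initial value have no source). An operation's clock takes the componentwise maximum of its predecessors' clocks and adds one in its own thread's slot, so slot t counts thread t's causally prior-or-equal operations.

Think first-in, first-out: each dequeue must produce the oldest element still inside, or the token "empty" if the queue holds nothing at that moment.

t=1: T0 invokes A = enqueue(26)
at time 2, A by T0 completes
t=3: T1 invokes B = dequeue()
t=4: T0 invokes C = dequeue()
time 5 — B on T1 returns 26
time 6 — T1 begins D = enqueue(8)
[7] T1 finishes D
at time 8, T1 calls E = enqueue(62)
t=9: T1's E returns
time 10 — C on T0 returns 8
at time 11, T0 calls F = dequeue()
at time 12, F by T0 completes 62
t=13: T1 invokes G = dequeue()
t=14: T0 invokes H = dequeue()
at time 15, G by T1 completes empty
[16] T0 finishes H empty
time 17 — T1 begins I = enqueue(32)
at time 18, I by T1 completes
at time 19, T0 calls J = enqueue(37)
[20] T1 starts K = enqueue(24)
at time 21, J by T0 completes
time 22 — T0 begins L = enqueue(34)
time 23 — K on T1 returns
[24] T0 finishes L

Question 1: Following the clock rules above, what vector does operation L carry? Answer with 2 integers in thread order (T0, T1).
no predecessors for A (invoked 1): T0 increments from zero → (1, 0)
from VC(A)=(1, 0), B (invoked 3) maxes components and bumps T1 → (1, 1)
from VC(B)=(1, 1), D (invoked 6) maxes components and bumps T1 → (1, 2)
from VC(D)=(1, 2), E (invoked 8) maxes components and bumps T1 → (1, 3)
from VC(A)=(1, 0), VC(D)=(1, 2), C (invoked 4) maxes components and bumps T0 → (2, 2)
from VC(E)=(1, 3), G (invoked 13) maxes components and bumps T1 → (1, 4)
from VC(G)=(1, 4), I (invoked 17) maxes components and bumps T1 → (1, 5)
from VC(C)=(2, 2), VC(E)=(1, 3), F (invoked 11) maxes components and bumps T0 → (3, 3)
from VC(I)=(1, 5), K (invoked 20) maxes components and bumps T1 → (1, 6)
from VC(F)=(3, 3), H (invoked 14) maxes components and bumps T0 → (4, 3)
from VC(H)=(4, 3), J (invoked 19) maxes components and bumps T0 → (5, 3)
from VC(J)=(5, 3), L (invoked 22) maxes components and bumps T0 → (6, 3)
target: VC(L) = (6, 3)

(6, 3)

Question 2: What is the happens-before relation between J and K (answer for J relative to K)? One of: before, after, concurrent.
J spans [19,21], K spans [20,23]
the intervals overlap in both directions

concurrent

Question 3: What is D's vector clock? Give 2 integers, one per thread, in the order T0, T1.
A (invocation 1): nothing precedes it; T0's component alone gives (1, 0)
VC(B, invoked at 3): max of VC(A)=(1, 0), then +1 on thread T1 → (1, 1)
VC(D, invoked at 6): max of VC(B)=(1, 1), then +1 on thread T1 → (1, 2)
VC(E, invoked at 8): max of VC(D)=(1, 2), then +1 on thread T1 → (1, 3)
VC(C, invoked at 4): max of VC(A)=(1, 0), VC(D)=(1, 2), then +1 on thread T0 → (2, 2)
VC(G, invoked at 13): max of VC(E)=(1, 3), then +1 on thread T1 → (1, 4)
VC(I, invoked at 17): max of VC(G)=(1, 4), then +1 on thread T1 → (1, 5)
VC(F, invoked at 11): max of VC(C)=(2, 2), VC(E)=(1, 3), then +1 on thread T0 → (3, 3)
VC(K, invoked at 20): max of VC(I)=(1, 5), then +1 on thread T1 → (1, 6)
VC(H, invoked at 14): max of VC(F)=(3, 3), then +1 on thread T0 → (4, 3)
VC(J, invoked at 19): max of VC(H)=(4, 3), then +1 on thread T0 → (5, 3)
VC(L, invoked at 22): max of VC(J)=(5, 3), then +1 on thread T0 → (6, 3)
target: VC(D) = (1, 2)

(1, 2)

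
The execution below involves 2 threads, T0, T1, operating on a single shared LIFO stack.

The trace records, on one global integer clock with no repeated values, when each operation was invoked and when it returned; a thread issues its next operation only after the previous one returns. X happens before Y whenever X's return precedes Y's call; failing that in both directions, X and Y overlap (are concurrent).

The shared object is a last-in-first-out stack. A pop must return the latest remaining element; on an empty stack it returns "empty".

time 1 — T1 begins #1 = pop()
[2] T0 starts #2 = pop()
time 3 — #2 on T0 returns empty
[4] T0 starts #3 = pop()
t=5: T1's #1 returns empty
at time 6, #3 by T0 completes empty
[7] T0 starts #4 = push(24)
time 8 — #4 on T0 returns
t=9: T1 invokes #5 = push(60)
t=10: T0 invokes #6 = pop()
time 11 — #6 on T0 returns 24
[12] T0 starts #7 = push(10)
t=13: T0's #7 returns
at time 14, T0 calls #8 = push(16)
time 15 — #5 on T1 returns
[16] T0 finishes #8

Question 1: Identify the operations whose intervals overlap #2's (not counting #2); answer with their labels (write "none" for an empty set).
#2 runs from 2 to 3; window-overlapping ops are concurrent
#1 [1,5]: concurrent
#3 [4,6]: after
#4 [7,8]: after
#5 [9,15]: after
#6 [10,11]: after
#7 [12,13]: after
#8 [14,16]: after

#1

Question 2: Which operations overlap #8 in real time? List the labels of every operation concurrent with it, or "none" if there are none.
concurrent with #8 ([14,16]): every op whose interval crosses 14..16
#1 [1,5]: before
#2 [2,3]: before
#3 [4,6]: before
#4 [7,8]: before
#5 [9,15]: concurrent
#6 [10,11]: before
#7 [12,13]: before

#5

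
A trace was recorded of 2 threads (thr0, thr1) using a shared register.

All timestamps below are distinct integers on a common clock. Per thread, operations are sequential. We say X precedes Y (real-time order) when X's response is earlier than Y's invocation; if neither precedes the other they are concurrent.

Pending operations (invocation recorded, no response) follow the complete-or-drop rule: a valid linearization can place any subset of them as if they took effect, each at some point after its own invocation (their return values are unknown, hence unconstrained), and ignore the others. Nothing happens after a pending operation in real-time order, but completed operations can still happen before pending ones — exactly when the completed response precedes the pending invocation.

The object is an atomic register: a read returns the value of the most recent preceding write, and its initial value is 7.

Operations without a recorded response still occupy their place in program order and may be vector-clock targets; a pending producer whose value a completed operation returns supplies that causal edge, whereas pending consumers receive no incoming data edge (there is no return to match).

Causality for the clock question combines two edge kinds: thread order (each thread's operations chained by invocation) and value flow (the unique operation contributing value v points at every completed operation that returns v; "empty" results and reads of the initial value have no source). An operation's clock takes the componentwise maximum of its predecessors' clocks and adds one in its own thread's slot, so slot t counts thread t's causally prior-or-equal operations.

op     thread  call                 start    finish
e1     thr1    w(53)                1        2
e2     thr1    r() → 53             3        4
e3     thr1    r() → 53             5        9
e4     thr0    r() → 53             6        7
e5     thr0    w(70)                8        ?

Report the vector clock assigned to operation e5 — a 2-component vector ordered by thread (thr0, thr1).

(2, 1)

e1 (invocation 1): nothing precedes it; thr1's component alone gives (0, 1)
e2 (invocation 3): componentwise max over VC(e1)=(0, 1), +1 at thr1, giving (0, 2)
e4 (invocation 6): componentwise max over VC(e1)=(0, 1), +1 at thr0, giving (1, 1)
e3 (invocation 5): componentwise max over VC(e1)=(0, 1), VC(e2)=(0, 2), +1 at thr1, giving (0, 3)
e5 (invocation 8): componentwise max over VC(e4)=(1, 1), +1 at thr0, giving (2, 1)
target: VC(e5) = (2, 1)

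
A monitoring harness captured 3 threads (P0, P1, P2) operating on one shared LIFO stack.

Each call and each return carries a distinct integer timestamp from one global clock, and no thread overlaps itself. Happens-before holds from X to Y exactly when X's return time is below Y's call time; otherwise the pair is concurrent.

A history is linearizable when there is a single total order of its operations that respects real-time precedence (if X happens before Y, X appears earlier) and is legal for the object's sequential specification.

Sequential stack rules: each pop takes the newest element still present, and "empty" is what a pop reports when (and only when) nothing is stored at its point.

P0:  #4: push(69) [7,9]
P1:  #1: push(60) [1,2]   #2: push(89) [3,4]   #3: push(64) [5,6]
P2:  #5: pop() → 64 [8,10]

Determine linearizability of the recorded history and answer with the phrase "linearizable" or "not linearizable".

one valid linearization: #1, #2, #3, #5, #4
step 1: #1 push(60) — stack <60>
step 2: #2 push(89) — stack <60,89>
step 3: #3 push(64) — stack <60,89,64>
step 4: #5 pop() → 64 — stack <60,89>
step 5: #4 push(69) — stack <60,89,69>

linearizable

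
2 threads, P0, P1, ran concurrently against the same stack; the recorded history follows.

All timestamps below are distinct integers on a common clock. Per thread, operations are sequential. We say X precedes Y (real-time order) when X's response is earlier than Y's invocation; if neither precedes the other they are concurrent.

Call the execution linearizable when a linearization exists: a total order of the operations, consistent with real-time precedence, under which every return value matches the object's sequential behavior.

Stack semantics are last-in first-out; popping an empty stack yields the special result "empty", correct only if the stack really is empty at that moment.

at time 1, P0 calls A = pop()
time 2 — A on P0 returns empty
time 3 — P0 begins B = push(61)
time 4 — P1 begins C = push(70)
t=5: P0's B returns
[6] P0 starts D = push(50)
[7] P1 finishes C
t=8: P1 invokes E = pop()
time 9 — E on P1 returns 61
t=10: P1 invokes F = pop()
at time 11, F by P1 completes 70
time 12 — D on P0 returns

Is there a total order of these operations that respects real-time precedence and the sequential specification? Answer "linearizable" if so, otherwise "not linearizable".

linearizable

one valid linearization: A, C, B, E, F, D
1. A pop() → empty, leaving stack <>
2. C push(70), leaving stack <70>
3. B push(61), leaving stack <70,61>
4. E pop() → 61, leaving stack <70>
5. F pop() → 70, leaving stack <>
6. D push(50), leaving stack <50>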